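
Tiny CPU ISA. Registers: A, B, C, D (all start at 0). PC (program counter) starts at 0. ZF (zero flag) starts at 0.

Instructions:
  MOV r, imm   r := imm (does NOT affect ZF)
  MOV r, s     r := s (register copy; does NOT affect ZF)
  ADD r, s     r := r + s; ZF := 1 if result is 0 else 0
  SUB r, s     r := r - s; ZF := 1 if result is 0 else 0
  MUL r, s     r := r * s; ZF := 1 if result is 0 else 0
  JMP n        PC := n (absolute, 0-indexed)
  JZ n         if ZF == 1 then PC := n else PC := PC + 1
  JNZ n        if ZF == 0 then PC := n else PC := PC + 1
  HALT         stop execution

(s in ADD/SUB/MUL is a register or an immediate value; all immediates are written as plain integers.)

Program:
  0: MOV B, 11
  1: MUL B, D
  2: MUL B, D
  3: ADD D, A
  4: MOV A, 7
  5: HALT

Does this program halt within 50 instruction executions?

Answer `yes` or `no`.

Answer: yes

Derivation:
Step 1: PC=0 exec 'MOV B, 11'. After: A=0 B=11 C=0 D=0 ZF=0 PC=1
Step 2: PC=1 exec 'MUL B, D'. After: A=0 B=0 C=0 D=0 ZF=1 PC=2
Step 3: PC=2 exec 'MUL B, D'. After: A=0 B=0 C=0 D=0 ZF=1 PC=3
Step 4: PC=3 exec 'ADD D, A'. After: A=0 B=0 C=0 D=0 ZF=1 PC=4
Step 5: PC=4 exec 'MOV A, 7'. After: A=7 B=0 C=0 D=0 ZF=1 PC=5
Step 6: PC=5 exec 'HALT'. After: A=7 B=0 C=0 D=0 ZF=1 PC=5 HALTED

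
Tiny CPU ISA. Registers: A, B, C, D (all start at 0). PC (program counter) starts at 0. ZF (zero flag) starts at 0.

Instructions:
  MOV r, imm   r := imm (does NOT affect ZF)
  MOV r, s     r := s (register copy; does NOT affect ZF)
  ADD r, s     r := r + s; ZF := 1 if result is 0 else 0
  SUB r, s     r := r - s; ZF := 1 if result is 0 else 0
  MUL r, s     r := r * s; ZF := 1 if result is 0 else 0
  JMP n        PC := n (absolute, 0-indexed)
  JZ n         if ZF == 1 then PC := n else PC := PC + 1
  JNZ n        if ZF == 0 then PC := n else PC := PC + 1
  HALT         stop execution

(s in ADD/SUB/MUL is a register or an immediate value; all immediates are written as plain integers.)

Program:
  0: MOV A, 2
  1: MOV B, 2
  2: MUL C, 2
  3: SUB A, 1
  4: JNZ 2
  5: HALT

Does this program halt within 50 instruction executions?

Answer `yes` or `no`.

Answer: yes

Derivation:
Step 1: PC=0 exec 'MOV A, 2'. After: A=2 B=0 C=0 D=0 ZF=0 PC=1
Step 2: PC=1 exec 'MOV B, 2'. After: A=2 B=2 C=0 D=0 ZF=0 PC=2
Step 3: PC=2 exec 'MUL C, 2'. After: A=2 B=2 C=0 D=0 ZF=1 PC=3
Step 4: PC=3 exec 'SUB A, 1'. After: A=1 B=2 C=0 D=0 ZF=0 PC=4
Step 5: PC=4 exec 'JNZ 2'. After: A=1 B=2 C=0 D=0 ZF=0 PC=2
Step 6: PC=2 exec 'MUL C, 2'. After: A=1 B=2 C=0 D=0 ZF=1 PC=3
Step 7: PC=3 exec 'SUB A, 1'. After: A=0 B=2 C=0 D=0 ZF=1 PC=4
Step 8: PC=4 exec 'JNZ 2'. After: A=0 B=2 C=0 D=0 ZF=1 PC=5
Step 9: PC=5 exec 'HALT'. After: A=0 B=2 C=0 D=0 ZF=1 PC=5 HALTED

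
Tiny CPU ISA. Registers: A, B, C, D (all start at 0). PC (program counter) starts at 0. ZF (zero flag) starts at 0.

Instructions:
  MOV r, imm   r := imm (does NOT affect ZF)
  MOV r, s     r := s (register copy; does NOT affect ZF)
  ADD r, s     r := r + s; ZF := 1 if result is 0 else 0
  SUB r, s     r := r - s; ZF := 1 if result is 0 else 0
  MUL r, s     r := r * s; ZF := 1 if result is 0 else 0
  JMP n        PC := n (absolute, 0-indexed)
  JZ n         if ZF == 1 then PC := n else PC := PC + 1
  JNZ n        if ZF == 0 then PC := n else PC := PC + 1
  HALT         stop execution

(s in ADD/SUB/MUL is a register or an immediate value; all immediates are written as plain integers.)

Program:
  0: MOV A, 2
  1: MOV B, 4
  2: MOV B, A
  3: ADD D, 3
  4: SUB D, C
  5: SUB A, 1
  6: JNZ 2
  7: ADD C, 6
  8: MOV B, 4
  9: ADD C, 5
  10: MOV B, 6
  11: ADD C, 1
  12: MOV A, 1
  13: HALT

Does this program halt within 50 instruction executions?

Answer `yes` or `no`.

Answer: yes

Derivation:
Step 1: PC=0 exec 'MOV A, 2'. After: A=2 B=0 C=0 D=0 ZF=0 PC=1
Step 2: PC=1 exec 'MOV B, 4'. After: A=2 B=4 C=0 D=0 ZF=0 PC=2
Step 3: PC=2 exec 'MOV B, A'. After: A=2 B=2 C=0 D=0 ZF=0 PC=3
Step 4: PC=3 exec 'ADD D, 3'. After: A=2 B=2 C=0 D=3 ZF=0 PC=4
Step 5: PC=4 exec 'SUB D, C'. After: A=2 B=2 C=0 D=3 ZF=0 PC=5
Step 6: PC=5 exec 'SUB A, 1'. After: A=1 B=2 C=0 D=3 ZF=0 PC=6
Step 7: PC=6 exec 'JNZ 2'. After: A=1 B=2 C=0 D=3 ZF=0 PC=2
Step 8: PC=2 exec 'MOV B, A'. After: A=1 B=1 C=0 D=3 ZF=0 PC=3
Step 9: PC=3 exec 'ADD D, 3'. After: A=1 B=1 C=0 D=6 ZF=0 PC=4
Step 10: PC=4 exec 'SUB D, C'. After: A=1 B=1 C=0 D=6 ZF=0 PC=5
Step 11: PC=5 exec 'SUB A, 1'. After: A=0 B=1 C=0 D=6 ZF=1 PC=6
Step 12: PC=6 exec 'JNZ 2'. After: A=0 B=1 C=0 D=6 ZF=1 PC=7
Step 13: PC=7 exec 'ADD C, 6'. After: A=0 B=1 C=6 D=6 ZF=0 PC=8
Step 14: PC=8 exec 'MOV B, 4'. After: A=0 B=4 C=6 D=6 ZF=0 PC=9
Step 15: PC=9 exec 'ADD C, 5'. After: A=0 B=4 C=11 D=6 ZF=0 PC=10
Step 16: PC=10 exec 'MOV B, 6'. After: A=0 B=6 C=11 D=6 ZF=0 PC=11
Step 17: PC=11 exec 'ADD C, 1'. After: A=0 B=6 C=12 D=6 ZF=0 PC=12
Step 18: PC=12 exec 'MOV A, 1'. After: A=1 B=6 C=12 D=6 ZF=0 PC=13
Step 19: PC=13 exec 'HALT'. After: A=1 B=6 C=12 D=6 ZF=0 PC=13 HALTED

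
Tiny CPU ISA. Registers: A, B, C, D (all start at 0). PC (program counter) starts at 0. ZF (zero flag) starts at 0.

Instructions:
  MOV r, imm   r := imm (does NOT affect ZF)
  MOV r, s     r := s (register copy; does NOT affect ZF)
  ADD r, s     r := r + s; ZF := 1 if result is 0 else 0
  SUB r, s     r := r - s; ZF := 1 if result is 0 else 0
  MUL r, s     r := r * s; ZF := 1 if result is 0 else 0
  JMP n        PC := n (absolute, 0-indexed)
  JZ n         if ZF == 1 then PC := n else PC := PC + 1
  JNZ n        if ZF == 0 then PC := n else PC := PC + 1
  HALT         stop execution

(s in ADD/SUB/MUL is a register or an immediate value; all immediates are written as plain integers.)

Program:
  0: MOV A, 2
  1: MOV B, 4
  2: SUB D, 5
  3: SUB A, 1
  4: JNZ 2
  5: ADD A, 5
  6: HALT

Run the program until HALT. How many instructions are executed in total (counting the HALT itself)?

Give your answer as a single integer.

Step 1: PC=0 exec 'MOV A, 2'. After: A=2 B=0 C=0 D=0 ZF=0 PC=1
Step 2: PC=1 exec 'MOV B, 4'. After: A=2 B=4 C=0 D=0 ZF=0 PC=2
Step 3: PC=2 exec 'SUB D, 5'. After: A=2 B=4 C=0 D=-5 ZF=0 PC=3
Step 4: PC=3 exec 'SUB A, 1'. After: A=1 B=4 C=0 D=-5 ZF=0 PC=4
Step 5: PC=4 exec 'JNZ 2'. After: A=1 B=4 C=0 D=-5 ZF=0 PC=2
Step 6: PC=2 exec 'SUB D, 5'. After: A=1 B=4 C=0 D=-10 ZF=0 PC=3
Step 7: PC=3 exec 'SUB A, 1'. After: A=0 B=4 C=0 D=-10 ZF=1 PC=4
Step 8: PC=4 exec 'JNZ 2'. After: A=0 B=4 C=0 D=-10 ZF=1 PC=5
Step 9: PC=5 exec 'ADD A, 5'. After: A=5 B=4 C=0 D=-10 ZF=0 PC=6
Step 10: PC=6 exec 'HALT'. After: A=5 B=4 C=0 D=-10 ZF=0 PC=6 HALTED
Total instructions executed: 10

Answer: 10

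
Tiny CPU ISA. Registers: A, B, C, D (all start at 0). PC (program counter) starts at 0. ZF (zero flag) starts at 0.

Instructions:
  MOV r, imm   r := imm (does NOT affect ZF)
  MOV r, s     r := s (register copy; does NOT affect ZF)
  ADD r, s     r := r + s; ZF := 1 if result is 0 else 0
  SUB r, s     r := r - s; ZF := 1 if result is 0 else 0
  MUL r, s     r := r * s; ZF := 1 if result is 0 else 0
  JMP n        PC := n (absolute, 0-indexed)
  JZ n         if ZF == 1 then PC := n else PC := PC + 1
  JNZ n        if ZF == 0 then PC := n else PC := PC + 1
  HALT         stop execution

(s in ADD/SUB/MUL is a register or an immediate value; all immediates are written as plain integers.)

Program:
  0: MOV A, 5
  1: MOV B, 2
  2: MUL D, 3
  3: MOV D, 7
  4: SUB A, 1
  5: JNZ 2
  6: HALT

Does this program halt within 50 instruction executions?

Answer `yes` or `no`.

Step 1: PC=0 exec 'MOV A, 5'. After: A=5 B=0 C=0 D=0 ZF=0 PC=1
Step 2: PC=1 exec 'MOV B, 2'. After: A=5 B=2 C=0 D=0 ZF=0 PC=2
Step 3: PC=2 exec 'MUL D, 3'. After: A=5 B=2 C=0 D=0 ZF=1 PC=3
Step 4: PC=3 exec 'MOV D, 7'. After: A=5 B=2 C=0 D=7 ZF=1 PC=4
Step 5: PC=4 exec 'SUB A, 1'. After: A=4 B=2 C=0 D=7 ZF=0 PC=5
Step 6: PC=5 exec 'JNZ 2'. After: A=4 B=2 C=0 D=7 ZF=0 PC=2
Step 7: PC=2 exec 'MUL D, 3'. After: A=4 B=2 C=0 D=21 ZF=0 PC=3
Step 8: PC=3 exec 'MOV D, 7'. After: A=4 B=2 C=0 D=7 ZF=0 PC=4
Step 9: PC=4 exec 'SUB A, 1'. After: A=3 B=2 C=0 D=7 ZF=0 PC=5
Step 10: PC=5 exec 'JNZ 2'. After: A=3 B=2 C=0 D=7 ZF=0 PC=2
Step 11: PC=2 exec 'MUL D, 3'. After: A=3 B=2 C=0 D=21 ZF=0 PC=3
Step 12: PC=3 exec 'MOV D, 7'. After: A=3 B=2 C=0 D=7 ZF=0 PC=4
Step 13: PC=4 exec 'SUB A, 1'. After: A=2 B=2 C=0 D=7 ZF=0 PC=5
Step 14: PC=5 exec 'JNZ 2'. After: A=2 B=2 C=0 D=7 ZF=0 PC=2
Step 15: PC=2 exec 'MUL D, 3'. After: A=2 B=2 C=0 D=21 ZF=0 PC=3
Step 16: PC=3 exec 'MOV D, 7'. After: A=2 B=2 C=0 D=7 ZF=0 PC=4
Step 17: PC=4 exec 'SUB A, 1'. After: A=1 B=2 C=0 D=7 ZF=0 PC=5
Step 18: PC=5 exec 'JNZ 2'. After: A=1 B=2 C=0 D=7 ZF=0 PC=2
Step 19: PC=2 exec 'MUL D, 3'. After: A=1 B=2 C=0 D=21 ZF=0 PC=3
Step 20: PC=3 exec 'MOV D, 7'. After: A=1 B=2 C=0 D=7 ZF=0 PC=4
Step 21: PC=4 exec 'SUB A, 1'. After: A=0 B=2 C=0 D=7 ZF=1 PC=5
Step 22: PC=5 exec 'JNZ 2'. After: A=0 B=2 C=0 D=7 ZF=1 PC=6
Step 23: PC=6 exec 'HALT'. After: A=0 B=2 C=0 D=7 ZF=1 PC=6 HALTED

Answer: yes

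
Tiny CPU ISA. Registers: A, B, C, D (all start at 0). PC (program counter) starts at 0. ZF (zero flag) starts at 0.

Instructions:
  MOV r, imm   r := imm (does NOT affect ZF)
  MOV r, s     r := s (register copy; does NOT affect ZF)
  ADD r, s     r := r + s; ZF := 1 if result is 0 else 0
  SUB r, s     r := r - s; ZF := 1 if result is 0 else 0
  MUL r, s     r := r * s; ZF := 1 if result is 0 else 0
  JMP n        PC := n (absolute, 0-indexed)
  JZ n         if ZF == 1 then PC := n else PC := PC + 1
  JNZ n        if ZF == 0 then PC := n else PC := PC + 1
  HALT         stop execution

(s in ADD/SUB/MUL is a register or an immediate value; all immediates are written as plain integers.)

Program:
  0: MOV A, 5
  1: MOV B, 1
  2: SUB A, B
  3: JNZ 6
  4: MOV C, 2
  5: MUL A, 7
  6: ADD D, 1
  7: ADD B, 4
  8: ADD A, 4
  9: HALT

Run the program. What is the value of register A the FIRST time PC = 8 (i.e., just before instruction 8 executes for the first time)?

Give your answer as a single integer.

Step 1: PC=0 exec 'MOV A, 5'. After: A=5 B=0 C=0 D=0 ZF=0 PC=1
Step 2: PC=1 exec 'MOV B, 1'. After: A=5 B=1 C=0 D=0 ZF=0 PC=2
Step 3: PC=2 exec 'SUB A, B'. After: A=4 B=1 C=0 D=0 ZF=0 PC=3
Step 4: PC=3 exec 'JNZ 6'. After: A=4 B=1 C=0 D=0 ZF=0 PC=6
Step 5: PC=6 exec 'ADD D, 1'. After: A=4 B=1 C=0 D=1 ZF=0 PC=7
Step 6: PC=7 exec 'ADD B, 4'. After: A=4 B=5 C=0 D=1 ZF=0 PC=8
First time PC=8: A=4

4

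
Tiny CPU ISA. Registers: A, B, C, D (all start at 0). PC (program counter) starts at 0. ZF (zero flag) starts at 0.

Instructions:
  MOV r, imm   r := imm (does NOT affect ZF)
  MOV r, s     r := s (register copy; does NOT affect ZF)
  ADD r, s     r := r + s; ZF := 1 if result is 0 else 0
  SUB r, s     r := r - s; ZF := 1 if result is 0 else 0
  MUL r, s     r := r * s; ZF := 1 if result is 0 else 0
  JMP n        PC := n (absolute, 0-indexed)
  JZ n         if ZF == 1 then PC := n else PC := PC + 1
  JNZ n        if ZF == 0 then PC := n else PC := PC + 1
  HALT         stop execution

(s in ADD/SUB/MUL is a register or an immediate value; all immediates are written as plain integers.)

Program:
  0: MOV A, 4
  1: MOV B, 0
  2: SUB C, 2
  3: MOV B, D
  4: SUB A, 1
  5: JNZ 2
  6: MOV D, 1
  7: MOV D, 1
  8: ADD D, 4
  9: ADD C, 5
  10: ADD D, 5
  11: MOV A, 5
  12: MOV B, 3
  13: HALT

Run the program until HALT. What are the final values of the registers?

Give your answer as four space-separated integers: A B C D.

Answer: 5 3 -3 10

Derivation:
Step 1: PC=0 exec 'MOV A, 4'. After: A=4 B=0 C=0 D=0 ZF=0 PC=1
Step 2: PC=1 exec 'MOV B, 0'. After: A=4 B=0 C=0 D=0 ZF=0 PC=2
Step 3: PC=2 exec 'SUB C, 2'. After: A=4 B=0 C=-2 D=0 ZF=0 PC=3
Step 4: PC=3 exec 'MOV B, D'. After: A=4 B=0 C=-2 D=0 ZF=0 PC=4
Step 5: PC=4 exec 'SUB A, 1'. After: A=3 B=0 C=-2 D=0 ZF=0 PC=5
Step 6: PC=5 exec 'JNZ 2'. After: A=3 B=0 C=-2 D=0 ZF=0 PC=2
Step 7: PC=2 exec 'SUB C, 2'. After: A=3 B=0 C=-4 D=0 ZF=0 PC=3
Step 8: PC=3 exec 'MOV B, D'. After: A=3 B=0 C=-4 D=0 ZF=0 PC=4
Step 9: PC=4 exec 'SUB A, 1'. After: A=2 B=0 C=-4 D=0 ZF=0 PC=5
Step 10: PC=5 exec 'JNZ 2'. After: A=2 B=0 C=-4 D=0 ZF=0 PC=2
Step 11: PC=2 exec 'SUB C, 2'. After: A=2 B=0 C=-6 D=0 ZF=0 PC=3
Step 12: PC=3 exec 'MOV B, D'. After: A=2 B=0 C=-6 D=0 ZF=0 PC=4
Step 13: PC=4 exec 'SUB A, 1'. After: A=1 B=0 C=-6 D=0 ZF=0 PC=5
Step 14: PC=5 exec 'JNZ 2'. After: A=1 B=0 C=-6 D=0 ZF=0 PC=2
Step 15: PC=2 exec 'SUB C, 2'. After: A=1 B=0 C=-8 D=0 ZF=0 PC=3
Step 16: PC=3 exec 'MOV B, D'. After: A=1 B=0 C=-8 D=0 ZF=0 PC=4
Step 17: PC=4 exec 'SUB A, 1'. After: A=0 B=0 C=-8 D=0 ZF=1 PC=5
Step 18: PC=5 exec 'JNZ 2'. After: A=0 B=0 C=-8 D=0 ZF=1 PC=6
Step 19: PC=6 exec 'MOV D, 1'. After: A=0 B=0 C=-8 D=1 ZF=1 PC=7
Step 20: PC=7 exec 'MOV D, 1'. After: A=0 B=0 C=-8 D=1 ZF=1 PC=8
Step 21: PC=8 exec 'ADD D, 4'. After: A=0 B=0 C=-8 D=5 ZF=0 PC=9
Step 22: PC=9 exec 'ADD C, 5'. After: A=0 B=0 C=-3 D=5 ZF=0 PC=10
Step 23: PC=10 exec 'ADD D, 5'. After: A=0 B=0 C=-3 D=10 ZF=0 PC=11
Step 24: PC=11 exec 'MOV A, 5'. After: A=5 B=0 C=-3 D=10 ZF=0 PC=12
Step 25: PC=12 exec 'MOV B, 3'. After: A=5 B=3 C=-3 D=10 ZF=0 PC=13
Step 26: PC=13 exec 'HALT'. After: A=5 B=3 C=-3 D=10 ZF=0 PC=13 HALTED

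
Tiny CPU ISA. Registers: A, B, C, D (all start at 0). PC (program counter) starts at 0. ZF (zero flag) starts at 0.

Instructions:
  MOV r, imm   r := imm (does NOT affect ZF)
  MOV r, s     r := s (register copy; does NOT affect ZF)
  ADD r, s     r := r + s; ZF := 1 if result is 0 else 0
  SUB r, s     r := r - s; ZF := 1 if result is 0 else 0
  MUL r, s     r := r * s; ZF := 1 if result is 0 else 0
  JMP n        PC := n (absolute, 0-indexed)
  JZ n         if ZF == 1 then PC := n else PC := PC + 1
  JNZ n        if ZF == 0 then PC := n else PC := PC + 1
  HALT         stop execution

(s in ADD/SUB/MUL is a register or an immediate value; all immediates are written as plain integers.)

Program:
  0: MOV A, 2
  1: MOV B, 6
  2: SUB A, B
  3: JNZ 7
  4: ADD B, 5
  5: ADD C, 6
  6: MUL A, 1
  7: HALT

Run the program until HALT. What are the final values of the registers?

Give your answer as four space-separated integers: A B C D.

Step 1: PC=0 exec 'MOV A, 2'. After: A=2 B=0 C=0 D=0 ZF=0 PC=1
Step 2: PC=1 exec 'MOV B, 6'. After: A=2 B=6 C=0 D=0 ZF=0 PC=2
Step 3: PC=2 exec 'SUB A, B'. After: A=-4 B=6 C=0 D=0 ZF=0 PC=3
Step 4: PC=3 exec 'JNZ 7'. After: A=-4 B=6 C=0 D=0 ZF=0 PC=7
Step 5: PC=7 exec 'HALT'. After: A=-4 B=6 C=0 D=0 ZF=0 PC=7 HALTED

Answer: -4 6 0 0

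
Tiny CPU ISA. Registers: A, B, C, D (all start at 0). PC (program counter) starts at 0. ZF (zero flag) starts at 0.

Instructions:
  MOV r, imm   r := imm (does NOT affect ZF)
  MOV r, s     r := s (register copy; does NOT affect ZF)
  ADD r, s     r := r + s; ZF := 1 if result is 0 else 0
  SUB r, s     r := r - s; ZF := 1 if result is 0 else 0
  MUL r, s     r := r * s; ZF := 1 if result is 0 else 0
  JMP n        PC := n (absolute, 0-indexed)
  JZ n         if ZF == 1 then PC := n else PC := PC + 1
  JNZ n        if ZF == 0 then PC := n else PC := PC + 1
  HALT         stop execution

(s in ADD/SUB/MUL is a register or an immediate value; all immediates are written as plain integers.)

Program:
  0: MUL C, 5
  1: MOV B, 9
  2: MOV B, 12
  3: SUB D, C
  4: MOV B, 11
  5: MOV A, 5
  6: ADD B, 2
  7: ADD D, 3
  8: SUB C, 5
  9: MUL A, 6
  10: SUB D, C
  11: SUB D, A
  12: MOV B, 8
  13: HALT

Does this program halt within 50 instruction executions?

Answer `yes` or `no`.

Answer: yes

Derivation:
Step 1: PC=0 exec 'MUL C, 5'. After: A=0 B=0 C=0 D=0 ZF=1 PC=1
Step 2: PC=1 exec 'MOV B, 9'. After: A=0 B=9 C=0 D=0 ZF=1 PC=2
Step 3: PC=2 exec 'MOV B, 12'. After: A=0 B=12 C=0 D=0 ZF=1 PC=3
Step 4: PC=3 exec 'SUB D, C'. After: A=0 B=12 C=0 D=0 ZF=1 PC=4
Step 5: PC=4 exec 'MOV B, 11'. After: A=0 B=11 C=0 D=0 ZF=1 PC=5
Step 6: PC=5 exec 'MOV A, 5'. After: A=5 B=11 C=0 D=0 ZF=1 PC=6
Step 7: PC=6 exec 'ADD B, 2'. After: A=5 B=13 C=0 D=0 ZF=0 PC=7
Step 8: PC=7 exec 'ADD D, 3'. After: A=5 B=13 C=0 D=3 ZF=0 PC=8
Step 9: PC=8 exec 'SUB C, 5'. After: A=5 B=13 C=-5 D=3 ZF=0 PC=9
Step 10: PC=9 exec 'MUL A, 6'. After: A=30 B=13 C=-5 D=3 ZF=0 PC=10
Step 11: PC=10 exec 'SUB D, C'. After: A=30 B=13 C=-5 D=8 ZF=0 PC=11
Step 12: PC=11 exec 'SUB D, A'. After: A=30 B=13 C=-5 D=-22 ZF=0 PC=12
Step 13: PC=12 exec 'MOV B, 8'. After: A=30 B=8 C=-5 D=-22 ZF=0 PC=13
Step 14: PC=13 exec 'HALT'. After: A=30 B=8 C=-5 D=-22 ZF=0 PC=13 HALTED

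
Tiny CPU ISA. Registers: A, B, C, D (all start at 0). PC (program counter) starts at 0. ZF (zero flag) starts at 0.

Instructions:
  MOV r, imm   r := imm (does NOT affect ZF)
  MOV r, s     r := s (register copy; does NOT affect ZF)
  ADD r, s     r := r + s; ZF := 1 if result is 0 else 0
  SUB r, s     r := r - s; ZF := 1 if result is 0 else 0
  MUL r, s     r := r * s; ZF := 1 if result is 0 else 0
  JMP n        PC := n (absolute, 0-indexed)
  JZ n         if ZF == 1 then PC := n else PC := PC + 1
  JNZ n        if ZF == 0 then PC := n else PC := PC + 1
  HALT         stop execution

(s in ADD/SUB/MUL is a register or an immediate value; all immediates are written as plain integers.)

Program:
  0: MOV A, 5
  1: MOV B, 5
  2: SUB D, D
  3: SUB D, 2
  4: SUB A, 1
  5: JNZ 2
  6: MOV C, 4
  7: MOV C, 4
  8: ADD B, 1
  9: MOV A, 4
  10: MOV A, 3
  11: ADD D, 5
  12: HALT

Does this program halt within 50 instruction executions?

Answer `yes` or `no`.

Step 1: PC=0 exec 'MOV A, 5'. After: A=5 B=0 C=0 D=0 ZF=0 PC=1
Step 2: PC=1 exec 'MOV B, 5'. After: A=5 B=5 C=0 D=0 ZF=0 PC=2
Step 3: PC=2 exec 'SUB D, D'. After: A=5 B=5 C=0 D=0 ZF=1 PC=3
Step 4: PC=3 exec 'SUB D, 2'. After: A=5 B=5 C=0 D=-2 ZF=0 PC=4
Step 5: PC=4 exec 'SUB A, 1'. After: A=4 B=5 C=0 D=-2 ZF=0 PC=5
Step 6: PC=5 exec 'JNZ 2'. After: A=4 B=5 C=0 D=-2 ZF=0 PC=2
Step 7: PC=2 exec 'SUB D, D'. After: A=4 B=5 C=0 D=0 ZF=1 PC=3
Step 8: PC=3 exec 'SUB D, 2'. After: A=4 B=5 C=0 D=-2 ZF=0 PC=4
Step 9: PC=4 exec 'SUB A, 1'. After: A=3 B=5 C=0 D=-2 ZF=0 PC=5
Step 10: PC=5 exec 'JNZ 2'. After: A=3 B=5 C=0 D=-2 ZF=0 PC=2
Step 11: PC=2 exec 'SUB D, D'. After: A=3 B=5 C=0 D=0 ZF=1 PC=3
Step 12: PC=3 exec 'SUB D, 2'. After: A=3 B=5 C=0 D=-2 ZF=0 PC=4
Step 13: PC=4 exec 'SUB A, 1'. After: A=2 B=5 C=0 D=-2 ZF=0 PC=5
Step 14: PC=5 exec 'JNZ 2'. After: A=2 B=5 C=0 D=-2 ZF=0 PC=2
Step 15: PC=2 exec 'SUB D, D'. After: A=2 B=5 C=0 D=0 ZF=1 PC=3
Step 16: PC=3 exec 'SUB D, 2'. After: A=2 B=5 C=0 D=-2 ZF=0 PC=4
Step 17: PC=4 exec 'SUB A, 1'. After: A=1 B=5 C=0 D=-2 ZF=0 PC=5
Step 18: PC=5 exec 'JNZ 2'. After: A=1 B=5 C=0 D=-2 ZF=0 PC=2
Step 19: PC=2 exec 'SUB D, D'. After: A=1 B=5 C=0 D=0 ZF=1 PC=3
Step 20: PC=3 exec 'SUB D, 2'. After: A=1 B=5 C=0 D=-2 ZF=0 PC=4
Step 21: PC=4 exec 'SUB A, 1'. After: A=0 B=5 C=0 D=-2 ZF=1 PC=5
Step 22: PC=5 exec 'JNZ 2'. After: A=0 B=5 C=0 D=-2 ZF=1 PC=6
Step 23: PC=6 exec 'MOV C, 4'. After: A=0 B=5 C=4 D=-2 ZF=1 PC=7
Step 24: PC=7 exec 'MOV C, 4'. After: A=0 B=5 C=4 D=-2 ZF=1 PC=8
Step 25: PC=8 exec 'ADD B, 1'. After: A=0 B=6 C=4 D=-2 ZF=0 PC=9
Step 26: PC=9 exec 'MOV A, 4'. After: A=4 B=6 C=4 D=-2 ZF=0 PC=10
Step 27: PC=10 exec 'MOV A, 3'. After: A=3 B=6 C=4 D=-2 ZF=0 PC=11
Step 28: PC=11 exec 'ADD D, 5'. After: A=3 B=6 C=4 D=3 ZF=0 PC=12
Step 29: PC=12 exec 'HALT'. After: A=3 B=6 C=4 D=3 ZF=0 PC=12 HALTED

Answer: yes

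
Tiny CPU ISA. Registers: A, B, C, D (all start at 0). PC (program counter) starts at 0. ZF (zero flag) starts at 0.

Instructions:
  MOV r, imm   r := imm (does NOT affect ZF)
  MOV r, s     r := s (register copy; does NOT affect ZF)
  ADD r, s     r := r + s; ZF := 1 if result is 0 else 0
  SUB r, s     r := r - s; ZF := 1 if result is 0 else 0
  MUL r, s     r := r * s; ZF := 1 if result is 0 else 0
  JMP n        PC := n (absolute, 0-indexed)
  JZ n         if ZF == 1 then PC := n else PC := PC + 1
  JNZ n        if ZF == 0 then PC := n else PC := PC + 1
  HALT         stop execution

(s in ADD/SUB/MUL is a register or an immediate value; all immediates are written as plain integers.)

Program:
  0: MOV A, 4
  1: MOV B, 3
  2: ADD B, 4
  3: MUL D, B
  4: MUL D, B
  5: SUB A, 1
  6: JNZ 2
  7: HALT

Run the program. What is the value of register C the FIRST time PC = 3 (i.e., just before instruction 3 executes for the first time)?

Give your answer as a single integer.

Step 1: PC=0 exec 'MOV A, 4'. After: A=4 B=0 C=0 D=0 ZF=0 PC=1
Step 2: PC=1 exec 'MOV B, 3'. After: A=4 B=3 C=0 D=0 ZF=0 PC=2
Step 3: PC=2 exec 'ADD B, 4'. After: A=4 B=7 C=0 D=0 ZF=0 PC=3
First time PC=3: C=0

0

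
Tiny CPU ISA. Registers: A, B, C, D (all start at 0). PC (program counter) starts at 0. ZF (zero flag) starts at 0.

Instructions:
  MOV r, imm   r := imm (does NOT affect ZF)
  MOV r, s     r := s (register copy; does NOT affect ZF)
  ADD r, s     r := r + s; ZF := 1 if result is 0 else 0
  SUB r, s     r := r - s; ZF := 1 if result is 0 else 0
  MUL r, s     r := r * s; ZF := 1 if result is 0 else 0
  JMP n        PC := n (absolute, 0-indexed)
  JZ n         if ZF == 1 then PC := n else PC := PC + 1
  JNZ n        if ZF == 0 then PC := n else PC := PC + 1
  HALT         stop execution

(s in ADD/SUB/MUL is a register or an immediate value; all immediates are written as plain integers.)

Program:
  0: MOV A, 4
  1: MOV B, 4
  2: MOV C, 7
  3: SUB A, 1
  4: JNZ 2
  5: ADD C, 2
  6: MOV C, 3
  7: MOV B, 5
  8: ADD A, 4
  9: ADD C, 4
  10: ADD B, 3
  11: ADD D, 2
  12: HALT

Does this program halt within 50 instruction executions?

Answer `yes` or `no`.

Step 1: PC=0 exec 'MOV A, 4'. After: A=4 B=0 C=0 D=0 ZF=0 PC=1
Step 2: PC=1 exec 'MOV B, 4'. After: A=4 B=4 C=0 D=0 ZF=0 PC=2
Step 3: PC=2 exec 'MOV C, 7'. After: A=4 B=4 C=7 D=0 ZF=0 PC=3
Step 4: PC=3 exec 'SUB A, 1'. After: A=3 B=4 C=7 D=0 ZF=0 PC=4
Step 5: PC=4 exec 'JNZ 2'. After: A=3 B=4 C=7 D=0 ZF=0 PC=2
Step 6: PC=2 exec 'MOV C, 7'. After: A=3 B=4 C=7 D=0 ZF=0 PC=3
Step 7: PC=3 exec 'SUB A, 1'. After: A=2 B=4 C=7 D=0 ZF=0 PC=4
Step 8: PC=4 exec 'JNZ 2'. After: A=2 B=4 C=7 D=0 ZF=0 PC=2
Step 9: PC=2 exec 'MOV C, 7'. After: A=2 B=4 C=7 D=0 ZF=0 PC=3
Step 10: PC=3 exec 'SUB A, 1'. After: A=1 B=4 C=7 D=0 ZF=0 PC=4
Step 11: PC=4 exec 'JNZ 2'. After: A=1 B=4 C=7 D=0 ZF=0 PC=2
Step 12: PC=2 exec 'MOV C, 7'. After: A=1 B=4 C=7 D=0 ZF=0 PC=3
Step 13: PC=3 exec 'SUB A, 1'. After: A=0 B=4 C=7 D=0 ZF=1 PC=4
Step 14: PC=4 exec 'JNZ 2'. After: A=0 B=4 C=7 D=0 ZF=1 PC=5
Step 15: PC=5 exec 'ADD C, 2'. After: A=0 B=4 C=9 D=0 ZF=0 PC=6
Step 16: PC=6 exec 'MOV C, 3'. After: A=0 B=4 C=3 D=0 ZF=0 PC=7
Step 17: PC=7 exec 'MOV B, 5'. After: A=0 B=5 C=3 D=0 ZF=0 PC=8
Step 18: PC=8 exec 'ADD A, 4'. After: A=4 B=5 C=3 D=0 ZF=0 PC=9
Step 19: PC=9 exec 'ADD C, 4'. After: A=4 B=5 C=7 D=0 ZF=0 PC=10
Step 20: PC=10 exec 'ADD B, 3'. After: A=4 B=8 C=7 D=0 ZF=0 PC=11
Step 21: PC=11 exec 'ADD D, 2'. After: A=4 B=8 C=7 D=2 ZF=0 PC=12
Step 22: PC=12 exec 'HALT'. After: A=4 B=8 C=7 D=2 ZF=0 PC=12 HALTED

Answer: yes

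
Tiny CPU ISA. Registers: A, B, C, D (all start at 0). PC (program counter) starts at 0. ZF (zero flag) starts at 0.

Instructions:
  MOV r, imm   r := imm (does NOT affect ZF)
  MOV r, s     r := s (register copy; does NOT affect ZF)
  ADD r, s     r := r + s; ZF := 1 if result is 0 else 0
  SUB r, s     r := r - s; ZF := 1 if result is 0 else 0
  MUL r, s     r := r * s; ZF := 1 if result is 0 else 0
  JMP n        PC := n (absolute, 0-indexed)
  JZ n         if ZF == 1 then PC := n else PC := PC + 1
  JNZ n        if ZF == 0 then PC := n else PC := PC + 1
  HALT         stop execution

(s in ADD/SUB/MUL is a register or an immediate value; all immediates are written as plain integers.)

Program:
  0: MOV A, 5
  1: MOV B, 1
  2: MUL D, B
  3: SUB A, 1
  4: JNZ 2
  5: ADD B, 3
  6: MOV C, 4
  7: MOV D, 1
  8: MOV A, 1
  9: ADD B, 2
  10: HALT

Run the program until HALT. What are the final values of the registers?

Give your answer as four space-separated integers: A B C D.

Step 1: PC=0 exec 'MOV A, 5'. After: A=5 B=0 C=0 D=0 ZF=0 PC=1
Step 2: PC=1 exec 'MOV B, 1'. After: A=5 B=1 C=0 D=0 ZF=0 PC=2
Step 3: PC=2 exec 'MUL D, B'. After: A=5 B=1 C=0 D=0 ZF=1 PC=3
Step 4: PC=3 exec 'SUB A, 1'. After: A=4 B=1 C=0 D=0 ZF=0 PC=4
Step 5: PC=4 exec 'JNZ 2'. After: A=4 B=1 C=0 D=0 ZF=0 PC=2
Step 6: PC=2 exec 'MUL D, B'. After: A=4 B=1 C=0 D=0 ZF=1 PC=3
Step 7: PC=3 exec 'SUB A, 1'. After: A=3 B=1 C=0 D=0 ZF=0 PC=4
Step 8: PC=4 exec 'JNZ 2'. After: A=3 B=1 C=0 D=0 ZF=0 PC=2
Step 9: PC=2 exec 'MUL D, B'. After: A=3 B=1 C=0 D=0 ZF=1 PC=3
Step 10: PC=3 exec 'SUB A, 1'. After: A=2 B=1 C=0 D=0 ZF=0 PC=4
Step 11: PC=4 exec 'JNZ 2'. After: A=2 B=1 C=0 D=0 ZF=0 PC=2
Step 12: PC=2 exec 'MUL D, B'. After: A=2 B=1 C=0 D=0 ZF=1 PC=3
Step 13: PC=3 exec 'SUB A, 1'. After: A=1 B=1 C=0 D=0 ZF=0 PC=4
Step 14: PC=4 exec 'JNZ 2'. After: A=1 B=1 C=0 D=0 ZF=0 PC=2
Step 15: PC=2 exec 'MUL D, B'. After: A=1 B=1 C=0 D=0 ZF=1 PC=3
Step 16: PC=3 exec 'SUB A, 1'. After: A=0 B=1 C=0 D=0 ZF=1 PC=4
Step 17: PC=4 exec 'JNZ 2'. After: A=0 B=1 C=0 D=0 ZF=1 PC=5
Step 18: PC=5 exec 'ADD B, 3'. After: A=0 B=4 C=0 D=0 ZF=0 PC=6
Step 19: PC=6 exec 'MOV C, 4'. After: A=0 B=4 C=4 D=0 ZF=0 PC=7
Step 20: PC=7 exec 'MOV D, 1'. After: A=0 B=4 C=4 D=1 ZF=0 PC=8
Step 21: PC=8 exec 'MOV A, 1'. After: A=1 B=4 C=4 D=1 ZF=0 PC=9
Step 22: PC=9 exec 'ADD B, 2'. After: A=1 B=6 C=4 D=1 ZF=0 PC=10
Step 23: PC=10 exec 'HALT'. After: A=1 B=6 C=4 D=1 ZF=0 PC=10 HALTED

Answer: 1 6 4 1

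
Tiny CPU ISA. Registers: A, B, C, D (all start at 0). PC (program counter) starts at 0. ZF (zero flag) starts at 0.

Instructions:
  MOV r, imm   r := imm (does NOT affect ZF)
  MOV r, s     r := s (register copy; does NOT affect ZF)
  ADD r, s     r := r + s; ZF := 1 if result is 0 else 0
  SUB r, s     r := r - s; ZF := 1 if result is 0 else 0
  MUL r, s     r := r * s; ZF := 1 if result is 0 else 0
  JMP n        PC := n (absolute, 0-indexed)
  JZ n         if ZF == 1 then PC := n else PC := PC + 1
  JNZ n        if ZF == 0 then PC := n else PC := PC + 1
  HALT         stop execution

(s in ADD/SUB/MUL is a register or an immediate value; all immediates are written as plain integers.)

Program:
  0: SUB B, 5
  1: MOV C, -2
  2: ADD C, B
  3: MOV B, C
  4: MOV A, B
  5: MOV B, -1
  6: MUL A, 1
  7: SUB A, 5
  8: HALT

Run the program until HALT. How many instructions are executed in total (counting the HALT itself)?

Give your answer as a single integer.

Step 1: PC=0 exec 'SUB B, 5'. After: A=0 B=-5 C=0 D=0 ZF=0 PC=1
Step 2: PC=1 exec 'MOV C, -2'. After: A=0 B=-5 C=-2 D=0 ZF=0 PC=2
Step 3: PC=2 exec 'ADD C, B'. After: A=0 B=-5 C=-7 D=0 ZF=0 PC=3
Step 4: PC=3 exec 'MOV B, C'. After: A=0 B=-7 C=-7 D=0 ZF=0 PC=4
Step 5: PC=4 exec 'MOV A, B'. After: A=-7 B=-7 C=-7 D=0 ZF=0 PC=5
Step 6: PC=5 exec 'MOV B, -1'. After: A=-7 B=-1 C=-7 D=0 ZF=0 PC=6
Step 7: PC=6 exec 'MUL A, 1'. After: A=-7 B=-1 C=-7 D=0 ZF=0 PC=7
Step 8: PC=7 exec 'SUB A, 5'. After: A=-12 B=-1 C=-7 D=0 ZF=0 PC=8
Step 9: PC=8 exec 'HALT'. After: A=-12 B=-1 C=-7 D=0 ZF=0 PC=8 HALTED
Total instructions executed: 9

Answer: 9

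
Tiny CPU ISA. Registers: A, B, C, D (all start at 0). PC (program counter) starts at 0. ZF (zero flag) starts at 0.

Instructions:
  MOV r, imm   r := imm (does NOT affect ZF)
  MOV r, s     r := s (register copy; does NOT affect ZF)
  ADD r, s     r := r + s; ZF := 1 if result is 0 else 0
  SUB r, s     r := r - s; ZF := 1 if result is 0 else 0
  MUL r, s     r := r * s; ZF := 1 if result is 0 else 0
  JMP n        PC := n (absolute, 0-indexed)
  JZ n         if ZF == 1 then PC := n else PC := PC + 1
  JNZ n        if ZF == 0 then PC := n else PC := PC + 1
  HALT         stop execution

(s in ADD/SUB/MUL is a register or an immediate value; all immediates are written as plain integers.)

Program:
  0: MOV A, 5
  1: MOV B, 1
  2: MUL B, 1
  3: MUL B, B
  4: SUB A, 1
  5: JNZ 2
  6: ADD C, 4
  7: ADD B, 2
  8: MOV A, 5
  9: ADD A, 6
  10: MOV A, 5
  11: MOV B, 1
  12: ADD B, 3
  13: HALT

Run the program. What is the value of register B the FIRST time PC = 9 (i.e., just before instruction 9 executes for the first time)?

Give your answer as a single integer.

Step 1: PC=0 exec 'MOV A, 5'. After: A=5 B=0 C=0 D=0 ZF=0 PC=1
Step 2: PC=1 exec 'MOV B, 1'. After: A=5 B=1 C=0 D=0 ZF=0 PC=2
Step 3: PC=2 exec 'MUL B, 1'. After: A=5 B=1 C=0 D=0 ZF=0 PC=3
Step 4: PC=3 exec 'MUL B, B'. After: A=5 B=1 C=0 D=0 ZF=0 PC=4
Step 5: PC=4 exec 'SUB A, 1'. After: A=4 B=1 C=0 D=0 ZF=0 PC=5
Step 6: PC=5 exec 'JNZ 2'. After: A=4 B=1 C=0 D=0 ZF=0 PC=2
Step 7: PC=2 exec 'MUL B, 1'. After: A=4 B=1 C=0 D=0 ZF=0 PC=3
Step 8: PC=3 exec 'MUL B, B'. After: A=4 B=1 C=0 D=0 ZF=0 PC=4
Step 9: PC=4 exec 'SUB A, 1'. After: A=3 B=1 C=0 D=0 ZF=0 PC=5
Step 10: PC=5 exec 'JNZ 2'. After: A=3 B=1 C=0 D=0 ZF=0 PC=2
Step 11: PC=2 exec 'MUL B, 1'. After: A=3 B=1 C=0 D=0 ZF=0 PC=3
Step 12: PC=3 exec 'MUL B, B'. After: A=3 B=1 C=0 D=0 ZF=0 PC=4
Step 13: PC=4 exec 'SUB A, 1'. After: A=2 B=1 C=0 D=0 ZF=0 PC=5
Step 14: PC=5 exec 'JNZ 2'. After: A=2 B=1 C=0 D=0 ZF=0 PC=2
Step 15: PC=2 exec 'MUL B, 1'. After: A=2 B=1 C=0 D=0 ZF=0 PC=3
Step 16: PC=3 exec 'MUL B, B'. After: A=2 B=1 C=0 D=0 ZF=0 PC=4
Step 17: PC=4 exec 'SUB A, 1'. After: A=1 B=1 C=0 D=0 ZF=0 PC=5
Step 18: PC=5 exec 'JNZ 2'. After: A=1 B=1 C=0 D=0 ZF=0 PC=2
Step 19: PC=2 exec 'MUL B, 1'. After: A=1 B=1 C=0 D=0 ZF=0 PC=3
Step 20: PC=3 exec 'MUL B, B'. After: A=1 B=1 C=0 D=0 ZF=0 PC=4
Step 21: PC=4 exec 'SUB A, 1'. After: A=0 B=1 C=0 D=0 ZF=1 PC=5
Step 22: PC=5 exec 'JNZ 2'. After: A=0 B=1 C=0 D=0 ZF=1 PC=6
Step 23: PC=6 exec 'ADD C, 4'. After: A=0 B=1 C=4 D=0 ZF=0 PC=7
Step 24: PC=7 exec 'ADD B, 2'. After: A=0 B=3 C=4 D=0 ZF=0 PC=8
Step 25: PC=8 exec 'MOV A, 5'. After: A=5 B=3 C=4 D=0 ZF=0 PC=9
First time PC=9: B=3

3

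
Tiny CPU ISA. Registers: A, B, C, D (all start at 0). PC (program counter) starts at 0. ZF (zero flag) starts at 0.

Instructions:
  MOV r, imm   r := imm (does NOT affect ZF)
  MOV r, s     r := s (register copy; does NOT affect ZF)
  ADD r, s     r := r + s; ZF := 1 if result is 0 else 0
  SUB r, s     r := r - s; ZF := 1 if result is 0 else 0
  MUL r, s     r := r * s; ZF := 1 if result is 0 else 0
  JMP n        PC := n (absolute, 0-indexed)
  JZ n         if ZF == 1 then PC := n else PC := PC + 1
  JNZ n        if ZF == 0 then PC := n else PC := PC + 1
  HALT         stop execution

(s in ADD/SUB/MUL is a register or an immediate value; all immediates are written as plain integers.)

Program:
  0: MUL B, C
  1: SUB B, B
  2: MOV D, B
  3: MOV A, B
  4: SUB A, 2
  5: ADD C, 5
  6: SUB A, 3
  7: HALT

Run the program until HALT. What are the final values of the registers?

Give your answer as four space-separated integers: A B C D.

Answer: -5 0 5 0

Derivation:
Step 1: PC=0 exec 'MUL B, C'. After: A=0 B=0 C=0 D=0 ZF=1 PC=1
Step 2: PC=1 exec 'SUB B, B'. After: A=0 B=0 C=0 D=0 ZF=1 PC=2
Step 3: PC=2 exec 'MOV D, B'. After: A=0 B=0 C=0 D=0 ZF=1 PC=3
Step 4: PC=3 exec 'MOV A, B'. After: A=0 B=0 C=0 D=0 ZF=1 PC=4
Step 5: PC=4 exec 'SUB A, 2'. After: A=-2 B=0 C=0 D=0 ZF=0 PC=5
Step 6: PC=5 exec 'ADD C, 5'. After: A=-2 B=0 C=5 D=0 ZF=0 PC=6
Step 7: PC=6 exec 'SUB A, 3'. After: A=-5 B=0 C=5 D=0 ZF=0 PC=7
Step 8: PC=7 exec 'HALT'. After: A=-5 B=0 C=5 D=0 ZF=0 PC=7 HALTED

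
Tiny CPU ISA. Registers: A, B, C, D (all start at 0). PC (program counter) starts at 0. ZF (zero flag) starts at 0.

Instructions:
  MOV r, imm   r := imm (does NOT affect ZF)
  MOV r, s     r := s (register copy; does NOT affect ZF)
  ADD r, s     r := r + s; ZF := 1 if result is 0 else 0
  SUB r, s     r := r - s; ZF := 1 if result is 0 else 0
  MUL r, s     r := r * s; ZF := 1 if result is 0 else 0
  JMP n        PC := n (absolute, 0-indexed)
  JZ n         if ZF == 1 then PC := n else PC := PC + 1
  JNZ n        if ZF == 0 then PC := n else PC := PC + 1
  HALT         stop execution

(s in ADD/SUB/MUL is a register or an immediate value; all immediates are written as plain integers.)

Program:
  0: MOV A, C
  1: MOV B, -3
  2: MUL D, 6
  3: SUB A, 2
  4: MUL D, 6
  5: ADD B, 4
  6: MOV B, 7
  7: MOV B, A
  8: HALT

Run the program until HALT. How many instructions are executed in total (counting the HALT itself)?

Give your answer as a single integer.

Step 1: PC=0 exec 'MOV A, C'. After: A=0 B=0 C=0 D=0 ZF=0 PC=1
Step 2: PC=1 exec 'MOV B, -3'. After: A=0 B=-3 C=0 D=0 ZF=0 PC=2
Step 3: PC=2 exec 'MUL D, 6'. After: A=0 B=-3 C=0 D=0 ZF=1 PC=3
Step 4: PC=3 exec 'SUB A, 2'. After: A=-2 B=-3 C=0 D=0 ZF=0 PC=4
Step 5: PC=4 exec 'MUL D, 6'. After: A=-2 B=-3 C=0 D=0 ZF=1 PC=5
Step 6: PC=5 exec 'ADD B, 4'. After: A=-2 B=1 C=0 D=0 ZF=0 PC=6
Step 7: PC=6 exec 'MOV B, 7'. After: A=-2 B=7 C=0 D=0 ZF=0 PC=7
Step 8: PC=7 exec 'MOV B, A'. After: A=-2 B=-2 C=0 D=0 ZF=0 PC=8
Step 9: PC=8 exec 'HALT'. After: A=-2 B=-2 C=0 D=0 ZF=0 PC=8 HALTED
Total instructions executed: 9

Answer: 9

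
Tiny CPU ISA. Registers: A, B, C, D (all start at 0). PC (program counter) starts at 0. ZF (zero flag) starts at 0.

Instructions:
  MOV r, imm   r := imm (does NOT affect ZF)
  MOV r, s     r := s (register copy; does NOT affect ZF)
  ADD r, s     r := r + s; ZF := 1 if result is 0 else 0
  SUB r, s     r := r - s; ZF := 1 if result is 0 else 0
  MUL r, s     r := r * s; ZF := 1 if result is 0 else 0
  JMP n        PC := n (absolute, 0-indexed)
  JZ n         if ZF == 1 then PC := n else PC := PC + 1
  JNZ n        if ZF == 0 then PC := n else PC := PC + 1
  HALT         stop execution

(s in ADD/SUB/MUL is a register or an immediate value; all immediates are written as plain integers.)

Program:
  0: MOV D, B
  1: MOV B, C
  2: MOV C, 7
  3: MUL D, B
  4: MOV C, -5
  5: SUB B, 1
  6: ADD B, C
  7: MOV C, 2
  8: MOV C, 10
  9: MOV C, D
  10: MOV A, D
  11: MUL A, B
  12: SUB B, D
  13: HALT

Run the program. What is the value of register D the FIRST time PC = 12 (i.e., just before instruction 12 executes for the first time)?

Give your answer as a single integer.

Step 1: PC=0 exec 'MOV D, B'. After: A=0 B=0 C=0 D=0 ZF=0 PC=1
Step 2: PC=1 exec 'MOV B, C'. After: A=0 B=0 C=0 D=0 ZF=0 PC=2
Step 3: PC=2 exec 'MOV C, 7'. After: A=0 B=0 C=7 D=0 ZF=0 PC=3
Step 4: PC=3 exec 'MUL D, B'. After: A=0 B=0 C=7 D=0 ZF=1 PC=4
Step 5: PC=4 exec 'MOV C, -5'. After: A=0 B=0 C=-5 D=0 ZF=1 PC=5
Step 6: PC=5 exec 'SUB B, 1'. After: A=0 B=-1 C=-5 D=0 ZF=0 PC=6
Step 7: PC=6 exec 'ADD B, C'. After: A=0 B=-6 C=-5 D=0 ZF=0 PC=7
Step 8: PC=7 exec 'MOV C, 2'. After: A=0 B=-6 C=2 D=0 ZF=0 PC=8
Step 9: PC=8 exec 'MOV C, 10'. After: A=0 B=-6 C=10 D=0 ZF=0 PC=9
Step 10: PC=9 exec 'MOV C, D'. After: A=0 B=-6 C=0 D=0 ZF=0 PC=10
Step 11: PC=10 exec 'MOV A, D'. After: A=0 B=-6 C=0 D=0 ZF=0 PC=11
Step 12: PC=11 exec 'MUL A, B'. After: A=0 B=-6 C=0 D=0 ZF=1 PC=12
First time PC=12: D=0

0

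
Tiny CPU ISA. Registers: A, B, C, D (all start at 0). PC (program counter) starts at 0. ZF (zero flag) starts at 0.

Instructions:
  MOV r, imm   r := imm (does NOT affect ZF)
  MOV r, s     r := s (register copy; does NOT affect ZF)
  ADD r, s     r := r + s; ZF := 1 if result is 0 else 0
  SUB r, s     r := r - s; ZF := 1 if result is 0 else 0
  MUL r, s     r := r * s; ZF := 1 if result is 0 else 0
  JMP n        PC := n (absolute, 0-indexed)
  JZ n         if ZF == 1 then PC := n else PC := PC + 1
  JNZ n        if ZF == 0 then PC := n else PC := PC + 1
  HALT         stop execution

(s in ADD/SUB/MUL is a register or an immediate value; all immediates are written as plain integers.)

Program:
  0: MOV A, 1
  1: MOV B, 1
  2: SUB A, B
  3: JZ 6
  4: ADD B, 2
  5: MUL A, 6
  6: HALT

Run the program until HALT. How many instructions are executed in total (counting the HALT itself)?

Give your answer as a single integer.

Step 1: PC=0 exec 'MOV A, 1'. After: A=1 B=0 C=0 D=0 ZF=0 PC=1
Step 2: PC=1 exec 'MOV B, 1'. After: A=1 B=1 C=0 D=0 ZF=0 PC=2
Step 3: PC=2 exec 'SUB A, B'. After: A=0 B=1 C=0 D=0 ZF=1 PC=3
Step 4: PC=3 exec 'JZ 6'. After: A=0 B=1 C=0 D=0 ZF=1 PC=6
Step 5: PC=6 exec 'HALT'. After: A=0 B=1 C=0 D=0 ZF=1 PC=6 HALTED
Total instructions executed: 5

Answer: 5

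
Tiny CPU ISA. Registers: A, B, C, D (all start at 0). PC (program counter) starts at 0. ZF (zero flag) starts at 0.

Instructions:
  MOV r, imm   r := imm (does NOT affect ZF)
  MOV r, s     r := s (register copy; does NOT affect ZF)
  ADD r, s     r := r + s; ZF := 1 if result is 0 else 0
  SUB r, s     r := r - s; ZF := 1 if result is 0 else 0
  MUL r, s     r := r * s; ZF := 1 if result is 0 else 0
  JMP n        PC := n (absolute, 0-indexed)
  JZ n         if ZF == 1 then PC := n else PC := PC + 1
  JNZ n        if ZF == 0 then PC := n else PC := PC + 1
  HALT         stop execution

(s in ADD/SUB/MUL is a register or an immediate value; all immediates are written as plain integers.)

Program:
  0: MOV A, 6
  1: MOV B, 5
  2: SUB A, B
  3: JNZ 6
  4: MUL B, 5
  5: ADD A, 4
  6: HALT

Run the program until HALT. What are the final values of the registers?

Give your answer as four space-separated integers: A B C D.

Answer: 1 5 0 0

Derivation:
Step 1: PC=0 exec 'MOV A, 6'. After: A=6 B=0 C=0 D=0 ZF=0 PC=1
Step 2: PC=1 exec 'MOV B, 5'. After: A=6 B=5 C=0 D=0 ZF=0 PC=2
Step 3: PC=2 exec 'SUB A, B'. After: A=1 B=5 C=0 D=0 ZF=0 PC=3
Step 4: PC=3 exec 'JNZ 6'. After: A=1 B=5 C=0 D=0 ZF=0 PC=6
Step 5: PC=6 exec 'HALT'. After: A=1 B=5 C=0 D=0 ZF=0 PC=6 HALTED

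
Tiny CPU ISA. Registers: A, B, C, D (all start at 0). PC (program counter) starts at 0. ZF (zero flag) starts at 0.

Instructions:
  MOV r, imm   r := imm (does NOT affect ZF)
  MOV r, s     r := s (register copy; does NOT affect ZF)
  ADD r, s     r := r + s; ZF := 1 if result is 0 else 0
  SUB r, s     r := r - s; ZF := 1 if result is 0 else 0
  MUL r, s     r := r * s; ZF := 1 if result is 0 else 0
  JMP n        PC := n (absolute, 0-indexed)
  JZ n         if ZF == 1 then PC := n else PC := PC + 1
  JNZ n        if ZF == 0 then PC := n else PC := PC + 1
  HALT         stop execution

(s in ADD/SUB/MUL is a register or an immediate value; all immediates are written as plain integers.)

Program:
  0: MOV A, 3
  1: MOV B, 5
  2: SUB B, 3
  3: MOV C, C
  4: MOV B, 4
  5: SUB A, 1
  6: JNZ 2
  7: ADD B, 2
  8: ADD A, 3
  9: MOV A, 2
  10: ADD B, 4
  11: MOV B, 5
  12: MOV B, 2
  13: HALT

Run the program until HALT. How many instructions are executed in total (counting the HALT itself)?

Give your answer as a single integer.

Answer: 24

Derivation:
Step 1: PC=0 exec 'MOV A, 3'. After: A=3 B=0 C=0 D=0 ZF=0 PC=1
Step 2: PC=1 exec 'MOV B, 5'. After: A=3 B=5 C=0 D=0 ZF=0 PC=2
Step 3: PC=2 exec 'SUB B, 3'. After: A=3 B=2 C=0 D=0 ZF=0 PC=3
Step 4: PC=3 exec 'MOV C, C'. After: A=3 B=2 C=0 D=0 ZF=0 PC=4
Step 5: PC=4 exec 'MOV B, 4'. After: A=3 B=4 C=0 D=0 ZF=0 PC=5
Step 6: PC=5 exec 'SUB A, 1'. After: A=2 B=4 C=0 D=0 ZF=0 PC=6
Step 7: PC=6 exec 'JNZ 2'. After: A=2 B=4 C=0 D=0 ZF=0 PC=2
Step 8: PC=2 exec 'SUB B, 3'. After: A=2 B=1 C=0 D=0 ZF=0 PC=3
Step 9: PC=3 exec 'MOV C, C'. After: A=2 B=1 C=0 D=0 ZF=0 PC=4
Step 10: PC=4 exec 'MOV B, 4'. After: A=2 B=4 C=0 D=0 ZF=0 PC=5
Step 11: PC=5 exec 'SUB A, 1'. After: A=1 B=4 C=0 D=0 ZF=0 PC=6
Step 12: PC=6 exec 'JNZ 2'. After: A=1 B=4 C=0 D=0 ZF=0 PC=2
Step 13: PC=2 exec 'SUB B, 3'. After: A=1 B=1 C=0 D=0 ZF=0 PC=3
Step 14: PC=3 exec 'MOV C, C'. After: A=1 B=1 C=0 D=0 ZF=0 PC=4
Step 15: PC=4 exec 'MOV B, 4'. After: A=1 B=4 C=0 D=0 ZF=0 PC=5
Step 16: PC=5 exec 'SUB A, 1'. After: A=0 B=4 C=0 D=0 ZF=1 PC=6
Step 17: PC=6 exec 'JNZ 2'. After: A=0 B=4 C=0 D=0 ZF=1 PC=7
Step 18: PC=7 exec 'ADD B, 2'. After: A=0 B=6 C=0 D=0 ZF=0 PC=8
Step 19: PC=8 exec 'ADD A, 3'. After: A=3 B=6 C=0 D=0 ZF=0 PC=9
Step 20: PC=9 exec 'MOV A, 2'. After: A=2 B=6 C=0 D=0 ZF=0 PC=10
Step 21: PC=10 exec 'ADD B, 4'. After: A=2 B=10 C=0 D=0 ZF=0 PC=11
Step 22: PC=11 exec 'MOV B, 5'. After: A=2 B=5 C=0 D=0 ZF=0 PC=12
Step 23: PC=12 exec 'MOV B, 2'. After: A=2 B=2 C=0 D=0 ZF=0 PC=13
Step 24: PC=13 exec 'HALT'. After: A=2 B=2 C=0 D=0 ZF=0 PC=13 HALTED
Total instructions executed: 24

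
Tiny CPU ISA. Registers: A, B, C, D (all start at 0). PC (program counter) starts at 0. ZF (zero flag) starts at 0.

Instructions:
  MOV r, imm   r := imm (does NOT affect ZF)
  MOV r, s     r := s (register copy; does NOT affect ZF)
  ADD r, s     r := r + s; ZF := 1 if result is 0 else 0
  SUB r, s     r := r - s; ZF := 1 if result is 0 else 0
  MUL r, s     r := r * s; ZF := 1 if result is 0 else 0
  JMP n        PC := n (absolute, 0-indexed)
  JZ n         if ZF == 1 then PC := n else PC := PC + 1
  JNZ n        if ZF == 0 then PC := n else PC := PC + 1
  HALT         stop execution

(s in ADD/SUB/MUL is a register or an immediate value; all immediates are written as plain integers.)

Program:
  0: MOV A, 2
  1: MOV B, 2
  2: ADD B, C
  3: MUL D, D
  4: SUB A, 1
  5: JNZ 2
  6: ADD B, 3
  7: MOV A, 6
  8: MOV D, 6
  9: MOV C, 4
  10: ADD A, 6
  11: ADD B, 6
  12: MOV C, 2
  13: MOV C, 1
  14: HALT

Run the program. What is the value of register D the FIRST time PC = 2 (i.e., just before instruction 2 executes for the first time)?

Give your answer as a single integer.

Step 1: PC=0 exec 'MOV A, 2'. After: A=2 B=0 C=0 D=0 ZF=0 PC=1
Step 2: PC=1 exec 'MOV B, 2'. After: A=2 B=2 C=0 D=0 ZF=0 PC=2
First time PC=2: D=0

0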